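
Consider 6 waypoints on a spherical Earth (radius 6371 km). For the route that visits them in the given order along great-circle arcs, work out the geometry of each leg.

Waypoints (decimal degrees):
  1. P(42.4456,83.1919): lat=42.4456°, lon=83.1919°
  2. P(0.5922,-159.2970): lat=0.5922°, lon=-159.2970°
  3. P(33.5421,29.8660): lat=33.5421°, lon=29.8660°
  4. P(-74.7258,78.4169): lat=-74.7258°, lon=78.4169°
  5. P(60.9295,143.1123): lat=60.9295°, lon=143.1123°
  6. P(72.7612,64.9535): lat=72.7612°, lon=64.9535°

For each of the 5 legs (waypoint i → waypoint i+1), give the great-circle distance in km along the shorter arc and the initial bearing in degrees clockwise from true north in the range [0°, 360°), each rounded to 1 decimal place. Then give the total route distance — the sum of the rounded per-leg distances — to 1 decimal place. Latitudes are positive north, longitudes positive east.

Leg 1: φ1=0.7408155, φ2=0.0103358, Δφ=-0.7304796, Δλ=-4.2322297 rad; a=sin²(Δφ/2)+cosφ1·cosφ2·sin²(Δλ/2)=0.6669329917; c=2·atan2(√a, √(1-a))=1.911198253; dist=6371·c=12176.244 ≈ 12176.2 km; running total=12176.2 km
Leg 1 bearing: y=sinΔλ·cosφ2=0.88687399, x=cosφ1·sinφ2-sinφ1·cosφ2·cosΔλ=0.31935566; θ=atan2(y, x)=70.1965° ≈ 70.2°
Leg 2: φ1=0.0103358, φ2=0.5854201, Δφ=0.5750842, Δλ=3.3015172 rad; a=sin²(Δφ/2)+cosφ1·cosφ2·sin²(Δλ/2)=0.9085446726; c=2·atan2(√a, √(1-a))=2.527140389; dist=6371·c=16100.411 ≈ 16100.4 km; running total=28276.6 km
Leg 2 bearing: y=sinΔλ·cosφ2=-0.13272644, x=cosφ1·sinφ2-sinφ1·cosφ2·cosΔλ=0.56102468; θ=atan2(y, x)=-13.3102° <0 so +360° → 346.6898° ≈ 346.7°
Leg 3: φ1=0.5854201, φ2=-1.3042112, Δφ=-1.8896313, Δλ=0.8473731 rad; a=sin²(Δφ/2)+cosφ1·cosφ2·sin²(Δλ/2)=0.6938427278; c=2·atan2(√a, √(1-a))=1.968915671; dist=6371·c=12543.962 ≈ 12544.0 km; running total=40820.6 km
Leg 3 bearing: y=sinΔλ·cosφ2=0.19745891, x=cosφ1·sinφ2-sinφ1·cosφ2·cosΔλ=-0.90039434; θ=atan2(y, x)=167.6307° ≈ 167.6°
Leg 4: φ1=-1.3042112, φ2=1.0634204, Δφ=2.3676316, Δλ=1.1291477 rad; a=sin²(Δφ/2)+cosφ1·cosφ2·sin²(Δλ/2)=0.8942185632; c=2·atan2(√a, √(1-a))=2.479060389; dist=6371·c=15794.094 ≈ 15794.1 km; running total=56614.7 km
Leg 4 bearing: y=sinΔλ·cosφ2=0.43926387, x=cosφ1·sinφ2-sinφ1·cosφ2·cosΔλ=0.43059743; θ=atan2(y, x)=45.5708° ≈ 45.6°
Leg 5: φ1=1.0634204, φ2=1.2699225, Δφ=0.2065021, Δλ=-1.3641284 rad; a=sin²(Δφ/2)+cosφ1·cosφ2·sin²(Δλ/2)=0.0678463831; c=2·atan2(√a, √(1-a))=0.527024956; dist=6371·c=3357.676 ≈ 3357.7 km; running total=59972.4 km
Leg 5 bearing: y=sinΔλ·cosφ2=-0.29004848, x=cosφ1·sinφ2-sinφ1·cosφ2·cosΔλ=0.41090739; θ=atan2(y, x)=-35.2172° <0 so +360° → 324.7828° ≈ 324.8°

Leg 1: dist=12176.2 km, bearing=70.2°
Leg 2: dist=16100.4 km, bearing=346.7°
Leg 3: dist=12544.0 km, bearing=167.6°
Leg 4: dist=15794.1 km, bearing=45.6°
Leg 5: dist=3357.7 km, bearing=324.8°
Total: 59972.4 km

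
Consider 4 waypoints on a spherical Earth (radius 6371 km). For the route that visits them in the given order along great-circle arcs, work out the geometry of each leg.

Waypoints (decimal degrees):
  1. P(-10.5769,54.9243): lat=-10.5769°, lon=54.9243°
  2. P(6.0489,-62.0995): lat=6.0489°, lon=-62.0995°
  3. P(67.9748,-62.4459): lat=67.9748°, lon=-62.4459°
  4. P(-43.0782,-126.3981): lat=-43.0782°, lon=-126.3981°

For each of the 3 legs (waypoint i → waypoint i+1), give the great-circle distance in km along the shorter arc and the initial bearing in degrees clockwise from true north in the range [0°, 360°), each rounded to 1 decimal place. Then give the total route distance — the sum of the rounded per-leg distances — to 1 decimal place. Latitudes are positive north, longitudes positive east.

Leg 1: dist=13078.0 km, bearing=271.3°
Leg 2: dist=6885.9 km, bearing=359.9°
Leg 3: dist=13438.5 km, bearing=229.9°
Total: 33402.4 km

Leg 1: φ1=-0.1846017, φ2=0.1055732, Δφ=0.2901750, Δλ=-2.0424506 rad; a=sin²(Δφ/2)+cosφ1·cosφ2·sin²(Δλ/2)=0.7317482491; c=2·atan2(√a, √(1-a))=2.052733418; dist=6371·c=13077.965 ≈ 13078.0 km; running total=13078.0 km
Leg 1 bearing: y=sinΔλ·cosφ2=-0.88585808, x=cosφ1·sinφ2-sinφ1·cosφ2·cosΔλ=0.02065097; θ=atan2(y, x)=-88.6646° <0 so +360° → 271.3354° ≈ 271.3°
Leg 2: φ1=0.1055732, φ2=1.1863841, Δφ=1.0808108, Δλ=-0.0060458 rad; a=sin²(Δφ/2)+cosφ1·cosφ2·sin²(Δλ/2)=0.2646968697; c=2·atan2(√a, √(1-a))=1.080818572; dist=6371·c=6885.895 ≈ 6885.9 km; running total=19963.9 km
Leg 2 bearing: y=sinΔλ·cosφ2=-0.00226726, x=cosφ1·sinφ2-sinφ1·cosφ2·cosΔλ=0.88234041; θ=atan2(y, x)=-0.1472° <0 so +360° → 359.8528° ≈ 359.9°
Leg 3: φ1=1.1863841, φ2=-0.7518564, Δφ=-1.9382405, Δλ=-1.1161765 rad; a=sin²(Δφ/2)+cosφ1·cosφ2·sin²(Δλ/2)=0.7564333675; c=2·atan2(√a, √(1-a))=2.109317160; dist=6371·c=13438.460 ≈ 13438.5 km; running total=33402.4 km
Leg 3 bearing: y=sinΔλ·cosφ2=-0.65623176, x=cosφ1·sinφ2-sinφ1·cosφ2·cosΔλ=-0.55346868; θ=atan2(y, x)=-130.1444° <0 so +360° → 229.8556° ≈ 229.9°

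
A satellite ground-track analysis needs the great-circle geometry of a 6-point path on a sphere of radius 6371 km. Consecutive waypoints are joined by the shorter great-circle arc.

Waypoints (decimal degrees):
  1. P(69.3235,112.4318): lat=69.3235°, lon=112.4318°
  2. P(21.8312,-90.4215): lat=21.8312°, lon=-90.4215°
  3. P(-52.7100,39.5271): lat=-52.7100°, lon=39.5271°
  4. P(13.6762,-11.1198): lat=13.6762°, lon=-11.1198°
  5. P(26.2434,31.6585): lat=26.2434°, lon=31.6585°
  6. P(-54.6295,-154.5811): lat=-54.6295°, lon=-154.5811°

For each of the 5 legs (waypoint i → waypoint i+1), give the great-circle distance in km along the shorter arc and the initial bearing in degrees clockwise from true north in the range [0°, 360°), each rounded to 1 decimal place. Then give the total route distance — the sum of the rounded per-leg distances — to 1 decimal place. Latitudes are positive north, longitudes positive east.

Leg 1: dist=9715.1 km, bearing=21.2°
Leg 2: dist=14574.2 km, bearing=142.0°
Leg 3: dist=8821.0 km, bearing=310.1°
Leg 4: dist=4660.0 km, bearing=65.8°
Leg 5: dist=16817.7 km, bearing=172.5°
Total: 54588.0 km

Leg 1: φ1=1.2099233, φ2=0.3810263, Δφ=-0.8288970, Δλ=-3.5404580 rad; a=sin²(Δφ/2)+cosφ1·cosφ2·sin²(Δλ/2)=0.4770594743; c=2·atan2(√a, √(1-a))=1.524899163; dist=6371·c=9715.133 ≈ 9715.1 km; running total=9715.1 km
Leg 1 bearing: y=sinΔλ·cosφ2=0.36052023, x=cosφ1·sinφ2-sinφ1·cosφ2·cosΔλ=0.93162229; θ=atan2(y, x)=21.1555° ≈ 21.2°
Leg 2: φ1=0.3810263, φ2=-0.9199630, Δφ=-1.3009894, Δλ=2.2680309 rad; a=sin²(Δφ/2)+cosφ1·cosφ2·sin²(Δλ/2)=0.8284859666; c=2·atan2(√a, √(1-a))=2.287591567; dist=6371·c=14574.246 ≈ 14574.2 km; running total=24289.3 km
Leg 2 bearing: y=sinΔλ·cosφ2=0.46445686, x=cosφ1·sinφ2-sinφ1·cosφ2·cosΔλ=-0.59385832; θ=atan2(y, x)=141.9710° ≈ 142.0°
Leg 3: φ1=-0.9199630, φ2=0.2386947, Δφ=1.1586578, Δλ=-0.8839552 rad; a=sin²(Δφ/2)+cosφ1·cosφ2·sin²(Δλ/2)=0.4074133604; c=2·atan2(√a, √(1-a))=1.384548139; dist=6371·c=8820.956 ≈ 8821.0 km; running total=33110.3 km
Leg 3 bearing: y=sinΔλ·cosφ2=-0.75132916, x=cosφ1·sinφ2-sinφ1·cosφ2·cosΔλ=0.63341562; θ=atan2(y, x)=-49.8671° <0 so +360° → 310.1329° ≈ 310.1°
Leg 4: φ1=0.2386947, φ2=0.4580337, Δφ=0.2193390, Δλ=0.7466222 rad; a=sin²(Δφ/2)+cosφ1·cosφ2·sin²(Δλ/2)=0.1278935083; c=2·atan2(√a, √(1-a))=0.731440531; dist=6371·c=4660.008 ≈ 4660.0 km; running total=37770.3 km
Leg 4 bearing: y=sinΔλ·cosφ2=0.60915771, x=cosφ1·sinφ2-sinφ1·cosφ2·cosΔλ=0.27399621; θ=atan2(y, x)=65.7820° ≈ 65.8°
Leg 5: φ1=0.4580337, φ2=-0.9534646, Δφ=-1.4114984, Δλ=-3.2504942 rad; a=sin²(Δφ/2)+cosφ1·cosφ2·sin²(Δλ/2)=0.9383441342; c=2·atan2(√a, √(1-a))=2.639730483; dist=6371·c=16817.723 ≈ 16817.7 km; running total=54588.0 km
Leg 5 bearing: y=sinΔλ·cosφ2=0.06291438, x=cosφ1·sinφ2-sinφ1·cosφ2·cosΔλ=-0.47692710; θ=atan2(y, x)=172.4852° ≈ 172.5°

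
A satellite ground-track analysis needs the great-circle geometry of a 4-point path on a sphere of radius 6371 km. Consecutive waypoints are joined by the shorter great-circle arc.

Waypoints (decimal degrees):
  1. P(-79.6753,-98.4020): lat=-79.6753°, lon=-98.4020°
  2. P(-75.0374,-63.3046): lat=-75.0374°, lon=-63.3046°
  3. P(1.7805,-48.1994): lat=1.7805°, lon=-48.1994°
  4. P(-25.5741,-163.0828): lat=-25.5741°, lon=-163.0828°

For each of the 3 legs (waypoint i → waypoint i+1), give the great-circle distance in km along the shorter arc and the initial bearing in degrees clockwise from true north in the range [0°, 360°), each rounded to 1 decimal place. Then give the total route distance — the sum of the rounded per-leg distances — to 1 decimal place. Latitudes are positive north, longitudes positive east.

Leg 1: φ1=-1.3905963, φ2=-1.3096497, Δφ=0.0809466, Δλ=0.6125652 rad; a=sin²(Δφ/2)+cosφ1·cosφ2·sin²(Δλ/2)=0.0058440773; c=2·atan2(√a, √(1-a))=0.153042443; dist=6371·c=975.033 ≈ 975.0 km; running total=975.0 km
Leg 1 bearing: y=sinΔλ·cosφ2=0.14845015, x=cosφ1·sinφ2-sinφ1·cosφ2·cosΔλ=0.03467348; θ=atan2(y, x)=76.8531° ≈ 76.9°
Leg 2: φ1=-1.3096497, φ2=0.0310756, Δφ=1.3407253, Δλ=0.2636355 rad; a=sin²(Δφ/2)+cosφ1·cosφ2·sin²(Δλ/2)=0.3904348339; c=2·atan2(√a, √(1-a))=1.349873277; dist=6371·c=8600.043 ≈ 8600.0 km; running total=9575.0 km
Leg 2 bearing: y=sinΔλ·cosφ2=0.26046632, x=cosφ1·sinφ2-sinφ1·cosφ2·cosΔλ=0.94028676; θ=atan2(y, x)=15.4831° ≈ 15.5°
Leg 3: φ1=0.0310756, φ2=-0.4463522, Δφ=-0.4774278, Δλ=-2.0050936 rad; a=sin²(Δφ/2)+cosφ1·cosφ2·sin²(Δλ/2)=0.6963890837; c=2·atan2(√a, √(1-a))=1.974446929; dist=6371·c=12579.201 ≈ 12579.2 km; running total=22154.2 km
Leg 3 bearing: y=sinΔλ·cosφ2=-0.81828887, x=cosφ1·sinφ2-sinφ1·cosφ2·cosΔλ=-0.41967682; θ=atan2(y, x)=-117.1520° <0 so +360° → 242.8480° ≈ 242.8°

Leg 1: dist=975.0 km, bearing=76.9°
Leg 2: dist=8600.0 km, bearing=15.5°
Leg 3: dist=12579.2 km, bearing=242.8°
Total: 22154.2 km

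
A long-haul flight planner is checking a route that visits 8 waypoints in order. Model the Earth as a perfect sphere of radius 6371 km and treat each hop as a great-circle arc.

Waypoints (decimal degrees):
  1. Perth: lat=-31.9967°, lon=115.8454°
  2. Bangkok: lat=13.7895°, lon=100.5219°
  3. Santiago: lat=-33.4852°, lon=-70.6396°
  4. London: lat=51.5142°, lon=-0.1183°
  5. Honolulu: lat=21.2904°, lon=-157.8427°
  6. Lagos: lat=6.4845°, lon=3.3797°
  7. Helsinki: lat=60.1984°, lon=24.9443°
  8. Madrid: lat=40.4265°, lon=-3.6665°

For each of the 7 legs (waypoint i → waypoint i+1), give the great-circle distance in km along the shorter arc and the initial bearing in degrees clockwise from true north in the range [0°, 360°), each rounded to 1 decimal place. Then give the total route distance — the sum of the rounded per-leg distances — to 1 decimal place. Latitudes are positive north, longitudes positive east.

Leg 1: dist=5346.6 km, bearing=339.8°
Leg 2: dist=17649.9 km, bearing=200.7°
Leg 3: dist=11675.3 km, bearing=37.4°
Leg 4: dist=11632.9 km, bearing=338.6°
Leg 5: dist=16308.8 km, bearing=35.6°
Leg 6: dist=6241.8 km, bearing=12.7°
Leg 7: dist=2947.9 km, bearing=234.8°
Total: 71803.2 km

Leg 1: φ1=-0.5584478, φ2=0.2406722, Δφ=0.7991199, Δλ=-0.2674455 rad; a=sin²(Δφ/2)+cosφ1·cosφ2·sin²(Δλ/2)=0.1659716066; c=2·atan2(√a, √(1-a))=0.839202070; dist=6371·c=5346.556 ≈ 5346.6 km; running total=5346.6 km
Leg 1 bearing: y=sinΔλ·cosφ2=-0.25665189, x=cosφ1·sinφ2-sinφ1·cosφ2·cosΔλ=0.69844824; θ=atan2(y, x)=-20.1764° <0 so +360° → 339.8236° ≈ 339.8°
Leg 2: φ1=0.2406722, φ2=-0.5844270, Δφ=-0.8250992, Δλ=-2.9873317 rad; a=sin²(Δφ/2)+cosφ1·cosφ2·sin²(Δλ/2)=0.9659387504; c=2·atan2(√a, √(1-a))=2.770350655; dist=6371·c=17649.904 ≈ 17649.9 km; running total=22996.5 km
Leg 2 bearing: y=sinΔλ·cosφ2=-0.12814833, x=cosφ1·sinφ2-sinφ1·cosφ2·cosΔλ=-0.33938522; θ=atan2(y, x)=-159.3140° <0 so +360° → 200.6860° ≈ 200.7°
Leg 3: φ1=-0.5844270, φ2=0.8990924, Δφ=1.4835194, Δλ=1.2308289 rad; a=sin²(Δφ/2)+cosφ1·cosφ2·sin²(Δλ/2)=0.6293960006; c=2·atan2(√a, √(1-a))=1.832567717; dist=6371·c=11675.289 ≈ 11675.3 km; running total=34671.8 km
Leg 3 bearing: y=sinΔλ·cosφ2=0.58670246, x=cosφ1·sinφ2-sinφ1·cosφ2·cosΔλ=0.76733756; θ=atan2(y, x)=37.4013° ≈ 37.4°
Leg 4: φ1=0.8990924, φ2=0.3715876, Δφ=-0.5275048, Δλ=-2.7528101 rad; a=sin²(Δφ/2)+cosφ1·cosφ2·sin²(Δλ/2)=0.6261789845; c=2·atan2(√a, √(1-a))=1.825912650; dist=6371·c=11632.889 ≈ 11632.9 km; running total=46304.7 km
Leg 4 bearing: y=sinΔλ·cosφ2=-0.35319191, x=cosφ1·sinφ2-sinφ1·cosφ2·cosΔλ=0.90087231; θ=atan2(y, x)=-21.4079° <0 so +360° → 338.5921° ≈ 338.6°
Leg 5: φ1=0.3715876, φ2=0.1131759, Δφ=-0.2584117, Δλ=2.8138617 rad; a=sin²(Δφ/2)+cosφ1·cosφ2·sin²(Δλ/2)=0.9177550679; c=2·atan2(√a, √(1-a))=2.559856864; dist=6371·c=16308.848 ≈ 16308.8 km; running total=62613.5 km
Leg 5 bearing: y=sinΔλ·cosφ2=0.31983623, x=cosφ1·sinφ2-sinφ1·cosφ2·cosΔλ=0.44679704; θ=atan2(y, x)=35.5967° ≈ 35.6°
Leg 6: φ1=0.1131759, φ2=1.0506603, Δφ=0.9374844, Δλ=0.3763733 rad; a=sin²(Δφ/2)+cosφ1·cosφ2·sin²(Δλ/2)=0.2213739038; c=2·atan2(√a, √(1-a))=0.979723459; dist=6371·c=6241.818 ≈ 6241.8 km; running total=68855.3 km
Leg 6 bearing: y=sinΔλ·cosφ2=0.18267170, x=cosφ1·sinφ2-sinφ1·cosφ2·cosΔλ=0.81000065; θ=atan2(y, x)=12.7088° ≈ 12.7°
Leg 7: φ1=1.0506603, φ2=0.7055755, Δφ=-0.3450848, Δλ=-0.4993527 rad; a=sin²(Δφ/2)+cosφ1·cosφ2·sin²(Δλ/2)=0.0525752820; c=2·atan2(√a, √(1-a))=0.462702547; dist=6371·c=2947.878 ≈ 2947.9 km; running total=71803.2 km
Leg 7 bearing: y=sinΔλ·cosφ2=-0.36452463, x=cosφ1·sinφ2-sinφ1·cosφ2·cosΔλ=-0.25761654; θ=atan2(y, x)=-125.2496° <0 so +360° → 234.7504° ≈ 234.8°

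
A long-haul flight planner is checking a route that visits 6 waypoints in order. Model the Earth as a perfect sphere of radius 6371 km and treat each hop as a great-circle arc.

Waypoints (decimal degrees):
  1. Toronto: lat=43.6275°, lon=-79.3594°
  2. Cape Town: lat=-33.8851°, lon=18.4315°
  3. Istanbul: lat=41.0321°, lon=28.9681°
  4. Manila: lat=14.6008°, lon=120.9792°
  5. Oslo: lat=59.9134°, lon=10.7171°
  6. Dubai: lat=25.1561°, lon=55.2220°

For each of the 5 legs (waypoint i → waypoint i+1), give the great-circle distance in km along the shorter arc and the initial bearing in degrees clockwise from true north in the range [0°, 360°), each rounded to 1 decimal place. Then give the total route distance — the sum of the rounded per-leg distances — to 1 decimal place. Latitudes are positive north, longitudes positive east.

Leg 1: φ1=0.7614435, φ2=-0.5914066, Δφ=-1.3528501, Δλ=1.7067732 rad; a=sin²(Δφ/2)+cosφ1·cosφ2·sin²(Δλ/2)=0.7330669827; c=2·atan2(√a, √(1-a))=2.055712237; dist=6371·c=13096.943 ≈ 13096.9 km; running total=13096.9 km
Leg 1 bearing: y=sinΔλ·cosφ2=0.82249444, x=cosφ1·sinφ2-sinφ1·cosφ2·cosΔλ=-0.32591721; θ=atan2(y, x)=111.6162° ≈ 111.6°
Leg 2: φ1=-0.5914066, φ2=0.7161452, Δφ=1.3075518, Δλ=0.1838984 rad; a=sin²(Δφ/2)+cosφ1·cosφ2·sin²(Δλ/2)=0.3751722559; c=2·atan2(√a, √(1-a))=1.318471866; dist=6371·c=8399.984 ≈ 8400.0 km; running total=21496.9 km
Leg 2 bearing: y=sinΔλ·cosφ2=0.13794166, x=cosφ1·sinφ2-sinφ1·cosφ2·cosΔλ=0.95845930; θ=atan2(y, x)=8.1898° ≈ 8.2°
Leg 3: φ1=0.7161452, φ2=0.2548320, Δφ=-0.4613132, Δλ=1.6058966 rad; a=sin²(Δφ/2)+cosφ1·cosφ2·sin²(Δλ/2)=0.4300647481; c=2·atan2(√a, √(1-a))=1.430465695; dist=6371·c=9113.497 ≈ 9113.5 km; running total=30610.4 km
Leg 3 bearing: y=sinΔλ·cosφ2=0.96710959, x=cosφ1·sinφ2-sinφ1·cosφ2·cosΔλ=0.21245066; θ=atan2(y, x)=77.6103° ≈ 77.6°
Leg 4: φ1=0.2548320, φ2=1.0456861, Δφ=0.7908541, Δλ=-1.9244367 rad; a=sin²(Δφ/2)+cosφ1·cosφ2·sin²(Δλ/2)=0.4749423231; c=2·atan2(√a, √(1-a))=1.520659971; dist=6371·c=9688.125 ≈ 9688.1 km; running total=40298.5 km
Leg 4 bearing: y=sinΔλ·cosφ2=-0.47028653, x=cosφ1·sinφ2-sinφ1·cosφ2·cosΔλ=0.88108968; θ=atan2(y, x)=-28.0913° <0 so +360° → 331.9087° ≈ 331.9°
Leg 5: φ1=1.0456861, φ2=0.4390568, Δφ=-0.6066293, Δλ=0.7767570 rad; a=sin²(Δφ/2)+cosφ1·cosφ2·sin²(Δλ/2)=0.1542842989; c=2·atan2(√a, √(1-a))=0.807327809; dist=6371·c=5143.485 ≈ 5143.5 km; running total=45442.0 km
Leg 5 bearing: y=sinΔλ·cosφ2=0.63448535, x=cosφ1·sinφ2-sinφ1·cosφ2·cosΔλ=-0.34547208; θ=atan2(y, x)=118.5679° ≈ 118.6°

Leg 1: dist=13096.9 km, bearing=111.6°
Leg 2: dist=8400.0 km, bearing=8.2°
Leg 3: dist=9113.5 km, bearing=77.6°
Leg 4: dist=9688.1 km, bearing=331.9°
Leg 5: dist=5143.5 km, bearing=118.6°
Total: 45442.0 km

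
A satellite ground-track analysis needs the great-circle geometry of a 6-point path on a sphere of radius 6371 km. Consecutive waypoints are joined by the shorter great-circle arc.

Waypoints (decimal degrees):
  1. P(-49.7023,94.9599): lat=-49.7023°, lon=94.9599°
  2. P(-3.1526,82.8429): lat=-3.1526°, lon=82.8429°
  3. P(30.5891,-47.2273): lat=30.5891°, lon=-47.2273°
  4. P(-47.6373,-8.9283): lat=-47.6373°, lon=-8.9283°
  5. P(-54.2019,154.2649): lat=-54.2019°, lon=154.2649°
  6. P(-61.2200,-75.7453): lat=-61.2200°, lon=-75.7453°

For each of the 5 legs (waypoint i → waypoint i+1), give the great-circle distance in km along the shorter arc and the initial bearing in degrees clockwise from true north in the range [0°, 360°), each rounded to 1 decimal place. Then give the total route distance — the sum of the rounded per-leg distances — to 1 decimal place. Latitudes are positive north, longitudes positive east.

Leg 1: φ1=-0.8674688, φ2=-0.0550232, Δφ=0.8124455, Δλ=-0.2114815 rad; a=sin²(Δφ/2)+cosφ1·cosφ2·sin²(Δλ/2)=0.1633311176; c=2·atan2(√a, √(1-a))=0.832082217; dist=6371·c=5301.196 ≈ 5301.2 km; running total=5301.2 km
Leg 1 bearing: y=sinΔλ·cosφ2=-0.20959099, x=cosφ1·sinφ2-sinφ1·cosφ2·cosΔλ=0.70900485; θ=atan2(y, x)=-16.4684° <0 so +360° → 343.5316° ≈ 343.5°
Leg 2: φ1=-0.0550232, φ2=0.5338805, Δφ=0.5889038, Δλ=-2.2701532 rad; a=sin²(Δφ/2)+cosφ1·cosφ2·sin²(Δλ/2)=0.7906457146; c=2·atan2(√a, √(1-a))=2.191111236; dist=6371·c=13959.570 ≈ 13959.6 km; running total=19260.8 km
Leg 2 bearing: y=sinΔλ·cosφ2=-0.65876236, x=cosφ1·sinφ2-sinφ1·cosφ2·cosΔλ=0.47763210; θ=atan2(y, x)=-54.0562° <0 so +360° → 305.9438° ≈ 305.9°
Leg 3: φ1=0.5338805, φ2=-0.8314277, Δφ=-1.3653082, Δλ=0.6684437 rad; a=sin²(Δφ/2)+cosφ1·cosφ2·sin²(Δλ/2)=0.4603947819; c=2·atan2(√a, √(1-a))=1.491502824; dist=6371·c=9502.364 ≈ 9502.4 km; running total=28763.2 km
Leg 3 bearing: y=sinΔλ·cosφ2=0.41761121, x=cosφ1·sinφ2-sinφ1·cosφ2·cosΔλ=-0.90516661; θ=atan2(y, x)=155.2331° ≈ 155.2°
Leg 4: φ1=-0.8314277, φ2=-0.9460016, Δφ=-0.1145739, Δλ=2.8482587 rad; a=sin²(Δφ/2)+cosφ1·cosφ2·sin²(Δλ/2)=0.3889993573; c=2·atan2(√a, √(1-a))=1.346929831; dist=6371·c=8581.290 ≈ 8581.3 km; running total=37344.5 km
Leg 4 bearing: y=sinΔλ·cosφ2=0.16913005, x=cosφ1·sinφ2-sinφ1·cosφ2·cosΔλ=-0.96026583; θ=atan2(y, x)=170.0110° ≈ 170.0°
Leg 5: φ1=-0.9460016, φ2=-1.0684906, Δφ=-0.1224890, Δλ=-4.0144353 rad; a=sin²(Δφ/2)+cosφ1·cosφ2·sin²(Δλ/2)=0.2350426700; c=2·atan2(√a, √(1-a))=1.012296395; dist=6371·c=6449.340 ≈ 6449.3 km; running total=43793.8 km
Leg 5 bearing: y=sinΔλ·cosφ2=0.36886547, x=cosφ1·sinφ2-sinφ1·cosφ2·cosΔλ=-0.76362865; θ=atan2(y, x)=154.2175° ≈ 154.2°

Leg 1: dist=5301.2 km, bearing=343.5°
Leg 2: dist=13959.6 km, bearing=305.9°
Leg 3: dist=9502.4 km, bearing=155.2°
Leg 4: dist=8581.3 km, bearing=170.0°
Leg 5: dist=6449.3 km, bearing=154.2°
Total: 43793.8 km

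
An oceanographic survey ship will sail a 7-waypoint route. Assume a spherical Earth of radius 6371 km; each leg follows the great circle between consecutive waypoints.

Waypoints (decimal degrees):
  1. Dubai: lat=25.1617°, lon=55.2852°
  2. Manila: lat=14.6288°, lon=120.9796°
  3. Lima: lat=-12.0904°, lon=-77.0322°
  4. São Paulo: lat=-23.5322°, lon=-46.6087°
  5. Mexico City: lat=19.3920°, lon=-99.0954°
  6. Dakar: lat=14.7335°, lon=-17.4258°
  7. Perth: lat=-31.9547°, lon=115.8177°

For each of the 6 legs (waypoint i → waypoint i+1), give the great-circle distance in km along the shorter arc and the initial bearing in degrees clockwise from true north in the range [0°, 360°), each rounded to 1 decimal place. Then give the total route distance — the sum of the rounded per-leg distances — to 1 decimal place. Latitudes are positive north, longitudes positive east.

Leg 1: φ1=0.4391545, φ2=0.2553207, Δφ=-0.1838338, Δλ=1.1465836 rad; a=sin²(Δφ/2)+cosφ1·cosφ2·sin²(Δλ/2)=0.2660749411; c=2·atan2(√a, √(1-a))=1.083939642; dist=6371·c=6905.779 ≈ 6905.8 km; running total=6905.8 km
Leg 1 bearing: y=sinΔλ·cosφ2=0.88181880, x=cosφ1·sinφ2-sinφ1·cosφ2·cosΔλ=0.05926107; θ=atan2(y, x)=86.1553° ≈ 86.2°
Leg 2: φ1=0.2553207, φ2=-0.2110173, Δφ=-0.4663380, Δλ=-3.4559579 rad; a=sin²(Δφ/2)+cosφ1·cosφ2·sin²(Δλ/2)=0.9763260670; c=2·atan2(√a, √(1-a))=2.832638634; dist=6371·c=18046.741 ≈ 18046.7 km; running total=24952.5 km
Leg 2 bearing: y=sinΔλ·cosφ2=0.30235400, x=cosφ1·sinφ2-sinφ1·cosφ2·cosΔλ=0.03218645; θ=atan2(y, x)=83.9236° ≈ 83.9°
Leg 3: φ1=-0.2110173, φ2=-0.4107144, Δφ=-0.1996971, Δλ=0.5309902 rad; a=sin²(Δφ/2)+cosφ1·cosφ2·sin²(Δλ/2)=0.0716578825; c=2·atan2(√a, √(1-a))=0.541989260; dist=6371·c=3453.014 ≈ 3453.0 km; running total=28405.5 km
Leg 3 bearing: y=sinΔλ·cosφ2=0.46427419, x=cosφ1·sinφ2-sinφ1·cosφ2·cosΔλ=-0.22481458; θ=atan2(y, x)=115.8376° ≈ 115.8°
Leg 4: φ1=-0.4107144, φ2=0.3384542, Δφ=0.7491686, Δλ=-0.9160657 rad; a=sin²(Δφ/2)+cosφ1·cosφ2·sin²(Δλ/2)=0.3029687424; c=2·atan2(√a, √(1-a))=1.165748720; dist=6371·c=7426.985 ≈ 7427.0 km; running total=35832.5 km
Leg 4 bearing: y=sinΔλ·cosφ2=-0.74821232, x=cosφ1·sinφ2-sinφ1·cosφ2·cosΔλ=0.53375374; θ=atan2(y, x)=-54.4970° <0 so +360° → 305.5030° ≈ 305.5°
Leg 5: φ1=0.3384542, φ2=0.2571481, Δφ=-0.0813062, Δλ=1.4254034 rad; a=sin²(Δφ/2)+cosφ1·cosφ2·sin²(Δλ/2)=0.3916943652; c=2·atan2(√a, √(1-a))=1.352454343; dist=6371·c=8616.487 ≈ 8616.5 km; running total=44449.0 km
Leg 5 bearing: y=sinΔλ·cosφ2=0.95691520, x=cosφ1·sinφ2-sinφ1·cosφ2·cosΔλ=0.19337233; θ=atan2(y, x)=78.5756° ≈ 78.6°
Leg 6: φ1=0.2571481, φ2=-0.5577147, Δφ=-0.8148628, Δλ=2.3255378 rad; a=sin²(Δφ/2)+cosφ1·cosφ2·sin²(Δλ/2)=0.8483860680; c=2·atan2(√a, √(1-a))=2.341683863; dist=6371·c=14918.868 ≈ 14918.9 km; running total=59367.9 km
Leg 6 bearing: y=sinΔλ·cosφ2=0.61806454, x=cosφ1·sinφ2-sinφ1·cosφ2·cosΔλ=-0.36401211; θ=atan2(y, x)=120.4962° ≈ 120.5°

Leg 1: dist=6905.8 km, bearing=86.2°
Leg 2: dist=18046.7 km, bearing=83.9°
Leg 3: dist=3453.0 km, bearing=115.8°
Leg 4: dist=7427.0 km, bearing=305.5°
Leg 5: dist=8616.5 km, bearing=78.6°
Leg 6: dist=14918.9 km, bearing=120.5°
Total: 59367.9 km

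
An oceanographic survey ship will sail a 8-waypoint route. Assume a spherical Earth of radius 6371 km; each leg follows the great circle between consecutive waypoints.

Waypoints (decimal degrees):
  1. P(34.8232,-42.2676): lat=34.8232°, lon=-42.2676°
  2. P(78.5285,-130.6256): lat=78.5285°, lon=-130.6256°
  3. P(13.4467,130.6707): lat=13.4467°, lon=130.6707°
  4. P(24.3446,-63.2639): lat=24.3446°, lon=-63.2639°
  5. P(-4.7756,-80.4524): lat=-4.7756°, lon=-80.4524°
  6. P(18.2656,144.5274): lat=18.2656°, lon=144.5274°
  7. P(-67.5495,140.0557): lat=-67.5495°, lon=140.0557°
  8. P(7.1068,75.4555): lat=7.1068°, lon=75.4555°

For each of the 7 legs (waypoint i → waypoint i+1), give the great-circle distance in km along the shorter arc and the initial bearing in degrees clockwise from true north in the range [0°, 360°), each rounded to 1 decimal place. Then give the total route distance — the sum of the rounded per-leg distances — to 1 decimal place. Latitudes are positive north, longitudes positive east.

Leg 1: φ1=0.6077795, φ2=1.3705809, Δφ=0.7628014, Δλ=-1.5421380 rad; a=sin²(Δφ/2)+cosφ1·cosφ2·sin²(Δλ/2)=0.2178415465; c=2·atan2(√a, √(1-a))=0.971190739; dist=6371·c=6187.456 ≈ 6187.5 km; running total=6187.5 km
Leg 1 bearing: y=sinΔλ·cosφ2=-0.19879881, x=cosφ1·sinφ2-sinφ1·cosφ2·cosΔλ=0.80126491; θ=atan2(y, x)=-13.9341° <0 so +360° → 346.0659° ≈ 346.1°
Leg 2: φ1=1.3705809, φ2=0.2346892, Δφ=-1.1358917, Δλ=4.5604808 rad; a=sin²(Δφ/2)+cosφ1·cosφ2·sin²(Δλ/2)=0.4006875429; c=2·atan2(√a, √(1-a))=1.370841647; dist=6371·c=8733.632 ≈ 8733.6 km; running total=14921.1 km
Leg 2 bearing: y=sinΔλ·cosφ2=-0.96138647, x=cosφ1·sinφ2-sinφ1·cosφ2·cosΔλ=0.19048412; θ=atan2(y, x)=-78.7929° <0 so +360° → 281.2071° ≈ 281.2°
Leg 3: φ1=0.2346892, φ2=0.4248934, Δφ=0.1902042, Δλ=-3.3847973 rad; a=sin²(Δφ/2)+cosφ1·cosφ2·sin²(Δλ/2)=0.8820855193; c=2·atan2(√a, √(1-a))=2.440551493; dist=6371·c=15548.754 ≈ 15548.8 km; running total=30469.9 km
Leg 3 bearing: y=sinΔλ·cosφ2=0.21940164, x=cosφ1·sinφ2-sinφ1·cosφ2·cosΔλ=0.60655218; θ=atan2(y, x)=19.8860° ≈ 19.9°
Leg 4: φ1=0.4248934, φ2=-0.0833499, Δφ=-0.5082434, Δλ=-0.2999959 rad; a=sin²(Δφ/2)+cosφ1·cosφ2·sin²(Δλ/2)=0.0834745405; c=2·atan2(√a, √(1-a))=0.586196254; dist=6371·c=3734.656 ≈ 3734.7 km; running total=34204.6 km
Leg 4 bearing: y=sinΔλ·cosφ2=-0.29449039, x=cosφ1·sinφ2-sinφ1·cosφ2·cosΔλ=-0.46829646; θ=atan2(y, x)=-147.8361° <0 so +360° → 212.1639° ≈ 212.2°
Leg 5: φ1=-0.0833499, φ2=0.3187949, Δφ=0.4021448, Δλ=3.9266383 rad; a=sin²(Δφ/2)+cosφ1·cosφ2·sin²(Δλ/2)=0.8477383220; c=2·atan2(√a, √(1-a))=2.339879358; dist=6371·c=14907.371 ≈ 14907.4 km; running total=49112.0 km
Leg 5 bearing: y=sinΔλ·cosφ2=-0.67124160, x=cosφ1·sinφ2-sinφ1·cosφ2·cosΔλ=0.25641169; θ=atan2(y, x)=-69.0933° <0 so +360° → 290.9067° ≈ 290.9°
Leg 6: φ1=0.3187949, φ2=-1.1789612, Δφ=-1.4977560, Δλ=-0.0780459 rad; a=sin²(Δφ/2)+cosφ1·cosφ2·sin²(Δλ/2)=0.4640642707; c=2·atan2(√a, √(1-a))=1.498862849; dist=6371·c=9549.255 ≈ 9549.3 km; running total=58661.3 km
Leg 6 bearing: y=sinΔλ·cosφ2=-0.02977431, x=cosφ1·sinφ2-sinφ1·cosφ2·cosΔλ=-0.99696940; θ=atan2(y, x)=-178.2894° <0 so +360° → 181.7106° ≈ 181.7°
Leg 7: φ1=-1.1789612, φ2=0.1240371, Δφ=1.3029982, Δλ=-1.1274862 rad; a=sin²(Δφ/2)+cosφ1·cosφ2·sin²(Δλ/2)=0.4758991285; c=2·atan2(√a, √(1-a))=1.522575899; dist=6371·c=9700.331 ≈ 9700.3 km; running total=68361.6 km
Leg 7 bearing: y=sinΔλ·cosφ2=-0.89639669, x=cosφ1·sinφ2-sinφ1·cosφ2·cosΔλ=0.44062406; θ=atan2(y, x)=-63.8236° <0 so +360° → 296.1764° ≈ 296.2°

Leg 1: dist=6187.5 km, bearing=346.1°
Leg 2: dist=8733.6 km, bearing=281.2°
Leg 3: dist=15548.8 km, bearing=19.9°
Leg 4: dist=3734.7 km, bearing=212.2°
Leg 5: dist=14907.4 km, bearing=290.9°
Leg 6: dist=9549.3 km, bearing=181.7°
Leg 7: dist=9700.3 km, bearing=296.2°
Total: 68361.6 km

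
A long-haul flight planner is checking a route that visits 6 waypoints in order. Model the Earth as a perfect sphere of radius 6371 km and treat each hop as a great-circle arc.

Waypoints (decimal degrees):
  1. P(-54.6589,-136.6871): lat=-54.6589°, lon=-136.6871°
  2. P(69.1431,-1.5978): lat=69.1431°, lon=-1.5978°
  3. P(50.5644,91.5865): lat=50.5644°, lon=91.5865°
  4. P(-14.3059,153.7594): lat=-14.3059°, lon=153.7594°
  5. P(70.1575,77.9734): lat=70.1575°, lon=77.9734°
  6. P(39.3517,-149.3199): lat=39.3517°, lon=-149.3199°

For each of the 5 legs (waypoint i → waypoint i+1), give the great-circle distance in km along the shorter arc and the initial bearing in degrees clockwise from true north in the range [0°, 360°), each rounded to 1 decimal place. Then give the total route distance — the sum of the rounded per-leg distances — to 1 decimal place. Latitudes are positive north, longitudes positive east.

Leg 1: φ1=-0.9539778, φ2=1.2067748, Δφ=2.1607525, Δλ=2.3577531 rad; a=sin²(Δφ/2)+cosφ1·cosφ2·sin²(Δλ/2)=0.9540616252; c=2·atan2(√a, √(1-a))=2.709576078; dist=6371·c=17262.709 ≈ 17262.7 km; running total=17262.7 km
Leg 1 bearing: y=sinΔλ·cosφ2=0.25136219, x=cosφ1·sinφ2-sinφ1·cosφ2·cosΔλ=0.33485700; θ=atan2(y, x)=36.8939° ≈ 36.9°
Leg 2: φ1=1.2067748, φ2=0.8825153, Δφ=-0.3242595, Δλ=1.6263728 rad; a=sin²(Δφ/2)+cosφ1·cosφ2·sin²(Δλ/2)=0.1454164606; c=2·atan2(√a, √(1-a))=0.782480201; dist=6371·c=4985.181 ≈ 4985.2 km; running total=22247.9 km
Leg 2 bearing: y=sinΔλ·cosφ2=0.63422977, x=cosφ1·sinφ2-sinφ1·cosφ2·cosΔλ=0.30795236; θ=atan2(y, x)=64.1010° ≈ 64.1°
Leg 3: φ1=0.8825153, φ2=-0.2496851, Δφ=-1.1322003, Δλ=1.0851218 rad; a=sin²(Δφ/2)+cosφ1·cosφ2·sin²(Δλ/2)=0.4517597970; c=2·atan2(√a, √(1-a))=1.474165609; dist=6371·c=9391.909 ≈ 9391.9 km; running total=31639.8 km
Leg 3 bearing: y=sinΔλ·cosφ2=0.85693653, x=cosφ1·sinφ2-sinφ1·cosφ2·cosΔλ=-0.50631148; θ=atan2(y, x)=120.5762° ≈ 120.6°
Leg 4: φ1=-0.2496851, φ2=1.2244794, Δφ=1.4741644, Δλ=-1.3227152 rad; a=sin²(Δφ/2)+cosφ1·cosφ2·sin²(Δλ/2)=0.5758332035; c=2·atan2(√a, √(1-a))=1.723050292; dist=6371·c=10977.553 ≈ 10977.6 km; running total=42617.4 km
Leg 4 bearing: y=sinΔλ·cosφ2=-0.32904404, x=cosφ1·sinφ2-sinφ1·cosφ2·cosΔλ=0.93205543; θ=atan2(y, x)=-19.4446° <0 so +360° → 340.5554° ≈ 340.6°
Leg 5: φ1=1.2244794, φ2=0.6868167, Δφ=-0.5376626, Δλ=-3.9670165 rad; a=sin²(Δφ/2)+cosφ1·cosφ2·sin²(Δλ/2)=0.2907946624; c=2·atan2(√a, √(1-a))=1.139101574; dist=6371·c=7257.216 ≈ 7257.2 km; running total=49874.6 km
Leg 5 bearing: y=sinΔλ·cosφ2=0.56822489, x=cosφ1·sinφ2-sinφ1·cosφ2·cosΔλ=0.70855697; θ=atan2(y, x)=38.7278° ≈ 38.7°

Leg 1: dist=17262.7 km, bearing=36.9°
Leg 2: dist=4985.2 km, bearing=64.1°
Leg 3: dist=9391.9 km, bearing=120.6°
Leg 4: dist=10977.6 km, bearing=340.6°
Leg 5: dist=7257.2 km, bearing=38.7°
Total: 49874.6 km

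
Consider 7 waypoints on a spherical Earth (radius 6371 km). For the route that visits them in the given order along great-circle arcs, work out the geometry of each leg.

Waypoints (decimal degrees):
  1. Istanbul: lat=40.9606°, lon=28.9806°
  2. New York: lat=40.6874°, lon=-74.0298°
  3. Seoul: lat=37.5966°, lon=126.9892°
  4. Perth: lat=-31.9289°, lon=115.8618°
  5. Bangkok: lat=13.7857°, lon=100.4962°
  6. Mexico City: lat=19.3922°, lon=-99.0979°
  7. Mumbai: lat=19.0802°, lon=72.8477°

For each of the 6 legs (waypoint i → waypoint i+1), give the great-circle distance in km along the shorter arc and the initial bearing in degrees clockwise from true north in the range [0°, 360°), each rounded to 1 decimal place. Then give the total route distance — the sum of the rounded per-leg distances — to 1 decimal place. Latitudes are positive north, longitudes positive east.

Leg 1: φ1=0.7148973, φ2=0.7101291, Δφ=-0.0047682, Δλ=-1.7978706 rad; a=sin²(Δφ/2)+cosφ1·cosφ2·sin²(Δλ/2)=0.3507729261; c=2·atan2(√a, √(1-a))=1.267723754; dist=6371·c=8076.668 ≈ 8076.7 km; running total=8076.7 km
Leg 1 bearing: y=sinΔλ·cosφ2=-0.73881214, x=cosφ1·sinφ2-sinφ1·cosφ2·cosΔλ=0.60421995; θ=atan2(y, x)=-50.7228° <0 so +360° → 309.2772° ≈ 309.3°
Leg 2: φ1=0.7101291, φ2=0.6561845, Δφ=-0.0539446, Δλ=3.5084434 rad; a=sin²(Δφ/2)+cosφ1·cosφ2·sin²(Δλ/2)=0.5815421133; c=2·atan2(√a, √(1-a))=1.734612256; dist=6371·c=11051.215 ≈ 11051.2 km; running total=19127.9 km
Leg 2 bearing: y=sinΔλ·cosφ2=-0.28418947, x=cosφ1·sinφ2-sinφ1·cosφ2·cosΔλ=0.94479621; θ=atan2(y, x)=-16.7410° <0 so +360° → 343.2590° ≈ 343.3°
Leg 3: φ1=0.6561845, φ2=-0.5572644, Δφ=-1.2134489, Δλ=-0.1942098 rad; a=sin²(Δφ/2)+cosφ1·cosφ2·sin²(Δλ/2)=0.3314256400; c=2·atan2(√a, √(1-a))=1.226909678; dist=6371·c=7816.642 ≈ 7816.6 km; running total=26944.5 km
Leg 3 bearing: y=sinΔλ·cosφ2=-0.16379262, x=cosφ1·sinφ2-sinφ1·cosφ2·cosΔλ=-0.92709369; θ=atan2(y, x)=-169.9808° <0 so +360° → 190.0192° ≈ 190.0°
Leg 4: φ1=-0.5572644, φ2=0.2406059, Δφ=0.7978703, Δλ=-0.2681803 rad; a=sin²(Δφ/2)+cosφ1·cosφ2·sin²(Δλ/2)=0.1656152251; c=2·atan2(√a, √(1-a))=0.838243784; dist=6371·c=5340.451 ≈ 5340.5 km; running total=32285.0 km
Leg 4 bearing: y=sinΔλ·cosφ2=-0.25734424, x=cosφ1·sinφ2-sinφ1·cosφ2·cosΔλ=0.69751074; θ=atan2(y, x)=-20.2514° <0 so +360° → 339.7486° ≈ 339.7°
Leg 5: φ1=0.2406059, φ2=0.3384577, Δφ=0.0978519, Δλ=-3.4835742 rad; a=sin²(Δφ/2)+cosφ1·cosφ2·sin²(Δλ/2)=0.8919630834; c=2·atan2(√a, √(1-a))=2.471760954; dist=6371·c=15747.589 ≈ 15747.6 km; running total=48032.6 km
Leg 5 bearing: y=sinΔλ·cosφ2=0.31632918, x=cosφ1·sinφ2-sinφ1·cosφ2·cosΔλ=0.53422431; θ=atan2(y, x)=30.6310° ≈ 30.6°
Leg 6: φ1=0.3384577, φ2=0.3330123, Δφ=-0.0054454, Δλ=3.0010169 rad; a=sin²(Δφ/2)+cosφ1·cosφ2·sin²(Δλ/2)=0.8870571243; c=2·atan2(√a, √(1-a))=2.456111032; dist=6371·c=15647.883 ≈ 15647.9 km; running total=63680.5 km
Leg 6 bearing: y=sinΔλ·cosφ2=0.13241571, x=cosφ1·sinφ2-sinφ1·cosφ2·cosΔλ=0.61904217; θ=atan2(y, x)=12.0739° ≈ 12.1°

Leg 1: dist=8076.7 km, bearing=309.3°
Leg 2: dist=11051.2 km, bearing=343.3°
Leg 3: dist=7816.6 km, bearing=190.0°
Leg 4: dist=5340.5 km, bearing=339.7°
Leg 5: dist=15747.6 km, bearing=30.6°
Leg 6: dist=15647.9 km, bearing=12.1°
Total: 63680.5 km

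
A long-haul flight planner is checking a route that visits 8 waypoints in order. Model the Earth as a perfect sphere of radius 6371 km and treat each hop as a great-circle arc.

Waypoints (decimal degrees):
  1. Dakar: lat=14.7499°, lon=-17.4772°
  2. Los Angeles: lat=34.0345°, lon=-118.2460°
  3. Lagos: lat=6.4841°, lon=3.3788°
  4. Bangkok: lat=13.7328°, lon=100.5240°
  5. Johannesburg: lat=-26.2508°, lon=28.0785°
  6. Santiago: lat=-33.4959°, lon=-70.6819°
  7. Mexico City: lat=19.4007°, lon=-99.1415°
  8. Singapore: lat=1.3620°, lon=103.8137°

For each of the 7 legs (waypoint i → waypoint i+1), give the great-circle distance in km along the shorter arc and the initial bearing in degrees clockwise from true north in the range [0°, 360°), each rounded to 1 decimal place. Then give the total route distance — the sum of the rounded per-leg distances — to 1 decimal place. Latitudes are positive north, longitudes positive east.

Leg 1: dist=10053.7 km, bearing=305.5°
Leg 2: dist=12412.3 km, bearing=65.5°
Leg 3: dist=10602.5 km, bearing=75.5°
Leg 4: dist=8998.1 km, bearing=240.0°
Leg 5: dist=9175.8 km, bearing=236.2°
Leg 6: dist=6611.2 km, bearing=328.5°
Leg 7: dist=16608.0 km, bearing=310.1°
Total: 74461.6 km

Leg 1: φ1=0.2574343, φ2=0.5940141, Δφ=0.3365798, Δλ=-1.7587473 rad; a=sin²(Δφ/2)+cosφ1·cosφ2·sin²(Δλ/2)=0.5036197390; c=2·atan2(√a, √(1-a))=1.578035868; dist=6371·c=10053.667 ≈ 10053.7 km; running total=10053.7 km
Leg 1 bearing: y=sinΔλ·cosφ2=-0.81410658, x=cosφ1·sinφ2-sinφ1·cosφ2·cosΔλ=0.58067036; θ=atan2(y, x)=-54.5012° <0 so +360° → 305.4988° ≈ 305.5°
Leg 2: φ1=0.5940141, φ2=0.1131689, Δφ=-0.4808452, Δλ=2.1227532 rad; a=sin²(Δφ/2)+cosφ1·cosφ2·sin²(Δλ/2)=0.6842743733; c=2·atan2(√a, √(1-a))=1.948243718; dist=6371·c=12412.261 ≈ 12412.3 km; running total=22466.0 km
Leg 2 bearing: y=sinΔλ·cosφ2=0.84605320, x=cosφ1·sinφ2-sinφ1·cosφ2·cosΔλ=0.38518281; θ=atan2(y, x)=65.5216° ≈ 65.5°
Leg 3: φ1=0.1131689, φ2=0.2396826, Δφ=0.1265137, Δλ=1.6955036 rad; a=sin²(Δφ/2)+cosφ1·cosφ2·sin²(Δλ/2)=0.5466236496; c=2·atan2(√a, √(1-a))=1.664179289; dist=6371·c=10602.486 ≈ 10602.5 km; running total=33068.5 km
Leg 3 bearing: y=sinΔλ·cosφ2=0.96386950, x=cosφ1·sinφ2-sinφ1·cosφ2·cosΔλ=0.24952060; θ=atan2(y, x)=75.4862° ≈ 75.5°
Leg 4: φ1=0.2396826, φ2=-0.4581629, Δφ=-0.6978455, Δλ=-1.2644125 rad; a=sin²(Δφ/2)+cosφ1·cosφ2·sin²(Δλ/2)=0.4211130864; c=2·atan2(√a, √(1-a))=1.412360491; dist=6371·c=8998.149 ≈ 8998.1 km; running total=42066.6 km
Leg 4 bearing: y=sinΔλ·cosφ2=-0.85509993, x=cosφ1·sinφ2-sinφ1·cosφ2·cosΔλ=-0.49387401; θ=atan2(y, x)=-120.0091° <0 so +360° → 239.9909° ≈ 240.0°
Leg 5: φ1=-0.4581629, φ2=-0.5846137, Δφ=-0.1264508, Δλ=-1.7236942 rad; a=sin²(Δφ/2)+cosφ1·cosφ2·sin²(Δλ/2)=0.4349071271; c=2·atan2(√a, √(1-a))=1.440240009; dist=6371·c=9175.769 ≈ 9175.8 km; running total=51242.4 km
Leg 5 bearing: y=sinΔλ·cosφ2=-0.82419664, x=cosφ1·sinφ2-sinφ1·cosφ2·cosΔλ=-0.55113661; θ=atan2(y, x)=-123.7705° <0 so +360° → 236.2295° ≈ 236.2°
Leg 6: φ1=-0.5846137, φ2=0.3386061, Δφ=0.9232198, Δλ=-0.4967137 rad; a=sin²(Δφ/2)+cosφ1·cosφ2·sin²(Δλ/2)=0.2458997523; c=2·atan2(√a, √(1-a))=1.037702265; dist=6371·c=6611.201 ≈ 6611.2 km; running total=57853.6 km
Leg 6 bearing: y=sinΔλ·cosφ2=-0.44948043, x=cosφ1·sinφ2-sinφ1·cosφ2·cosΔλ=0.73464250; θ=atan2(y, x)=-31.4598° <0 so +360° → 328.5402° ≈ 328.5°
Leg 7: φ1=0.3386061, φ2=0.0237714, Δφ=-0.3148347, Δλ=3.5422365 rad; a=sin²(Δφ/2)+cosφ1·cosφ2·sin²(Δλ/2)=0.9301921801; c=2·atan2(√a, √(1-a))=2.606819691; dist=6371·c=16608.048 ≈ 16608.0 km; running total=74461.6 km
Leg 7 bearing: y=sinΔλ·cosφ2=-0.38990107, x=cosφ1·sinφ2-sinφ1·cosφ2·cosΔλ=0.32820102; θ=atan2(y, x)=-49.9109° <0 so +360° → 310.0891° ≈ 310.1°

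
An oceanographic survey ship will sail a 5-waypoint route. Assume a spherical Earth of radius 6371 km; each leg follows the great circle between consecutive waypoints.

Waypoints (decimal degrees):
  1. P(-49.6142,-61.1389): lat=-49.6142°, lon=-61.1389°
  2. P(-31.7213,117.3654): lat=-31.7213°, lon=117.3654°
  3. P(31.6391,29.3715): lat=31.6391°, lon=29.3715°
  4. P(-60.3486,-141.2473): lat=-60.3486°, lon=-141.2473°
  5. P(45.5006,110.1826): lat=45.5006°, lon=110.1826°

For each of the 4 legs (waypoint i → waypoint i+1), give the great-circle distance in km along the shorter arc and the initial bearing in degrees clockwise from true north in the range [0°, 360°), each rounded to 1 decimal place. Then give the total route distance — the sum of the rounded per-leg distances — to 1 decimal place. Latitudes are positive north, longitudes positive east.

Leg 1: φ1=-0.8659311, φ2=-0.5536411, Δφ=0.3122900, Δλ=3.1154878 rad; a=sin²(Δφ/2)+cosφ1·cosφ2·sin²(Δλ/2)=0.5752302738; c=2·atan2(√a, √(1-a))=1.721830434; dist=6371·c=10969.782 ≈ 10969.8 km; running total=10969.8 km
Leg 1 bearing: y=sinΔλ·cosφ2=0.02220271, x=cosφ1·sinφ2-sinφ1·cosφ2·cosΔλ=-0.98836666; θ=atan2(y, x)=178.7131° ≈ 178.7°
Leg 2: φ1=-0.5536411, φ2=0.5522065, Δφ=1.1058476, Δλ=-1.5357833 rad; a=sin²(Δφ/2)+cosφ1·cosφ2·sin²(Δλ/2)=0.6252300740; c=2·atan2(√a, √(1-a))=1.823951850; dist=6371·c=11620.397 ≈ 11620.4 km; running total=22590.2 km
Leg 2 bearing: y=sinΔλ·cosφ2=-0.85084736, x=cosφ1·sinφ2-sinφ1·cosφ2·cosΔλ=0.46187497; θ=atan2(y, x)=-61.5051° <0 so +360° → 298.4949° ≈ 298.5°
Leg 3: φ1=0.5522065, φ2=-1.0532818, Δφ=-1.6054882, Δλ=-2.9778598 rad; a=sin²(Δφ/2)+cosφ1·cosφ2·sin²(Δλ/2)=0.9357166977; c=2·atan2(√a, √(1-a))=2.628913337; dist=6371·c=16748.807 ≈ 16748.8 km; running total=39339.0 km
Leg 3 bearing: y=sinΔλ·cosφ2=-0.08064074, x=cosφ1·sinφ2-sinφ1·cosφ2·cosΔλ=-0.48383975; θ=atan2(y, x)=-170.5376° <0 so +360° → 189.4624° ≈ 189.5°
Leg 4: φ1=-1.0532818, φ2=0.7941353, Δφ=1.8474171, Δλ=4.3882796 rad; a=sin²(Δφ/2)+cosφ1·cosφ2·sin²(Δλ/2)=0.8651428857; c=2·atan2(√a, √(1-a))=2.389536503; dist=6371·c=15223.737 ≈ 15223.7 km; running total=54562.7 km
Leg 4 bearing: y=sinΔλ·cosφ2=-0.66440915, x=cosφ1·sinφ2-sinφ1·cosφ2·cosΔλ=0.15888099; θ=atan2(y, x)=-76.5513° <0 so +360° → 283.4487° ≈ 283.4°

Leg 1: dist=10969.8 km, bearing=178.7°
Leg 2: dist=11620.4 km, bearing=298.5°
Leg 3: dist=16748.8 km, bearing=189.5°
Leg 4: dist=15223.7 km, bearing=283.4°
Total: 54562.7 km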